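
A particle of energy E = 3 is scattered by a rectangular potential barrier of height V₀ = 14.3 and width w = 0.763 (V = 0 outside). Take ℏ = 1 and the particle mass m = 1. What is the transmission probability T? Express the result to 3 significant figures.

Since E < V₀ the interior solution is evanescent with decay constant κ = √(2m(V₀ − E))/ℏ = 4.754.
κw = 3.627, sinh(κw) = 18.79.
The exact tunnelling result is T⁻¹ = 1 + V₀² sinh²(κw) / [4E(V₀ − E)] = 533.5, so T = 0.00187.

T = 0.00187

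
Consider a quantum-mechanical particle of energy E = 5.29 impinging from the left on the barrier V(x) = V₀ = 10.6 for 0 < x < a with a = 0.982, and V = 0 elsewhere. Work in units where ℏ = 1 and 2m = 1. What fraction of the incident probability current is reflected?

Since E < V₀ the interior solution is evanescent with decay constant κ = √(2m(V₀ − E))/ℏ = 2.304.
κa = 2.263, sinh(κa) = 4.753.
Matching ψ, ψ′ at both faces gives T = [1 + V₀² sinh²(κa) / (4E(V₀ − E))]⁻¹ = 1/23.59 = 0.0424.
R = 1 − T = 0.958.

R = 0.958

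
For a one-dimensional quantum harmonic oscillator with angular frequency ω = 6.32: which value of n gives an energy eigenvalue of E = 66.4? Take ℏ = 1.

Invert E_n = (n + ½)ℏω: n = E/ℏω − ½ = 10.006, so n = 10.

n = 10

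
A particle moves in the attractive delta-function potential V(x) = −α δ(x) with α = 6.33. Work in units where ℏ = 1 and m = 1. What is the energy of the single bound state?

E = -20.0

For x ≠ 0 the bound state is ψ ∝ e^{−κ|x|}; integrating the TISE across the delta gives the cusp condition 2κ = 2mα/ℏ², so κ = 6.330.
Then E = −ℏ²κ²/(2m) = −mα²/(2ℏ²) = -20.03.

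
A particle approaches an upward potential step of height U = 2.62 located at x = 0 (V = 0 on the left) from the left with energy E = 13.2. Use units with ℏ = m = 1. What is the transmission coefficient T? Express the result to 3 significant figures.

T = 0.997

On each side the TISE gives plane waves with k = √(2m(E − V))/ℏ: k₁ = √(2·1·13.2) = 5.138, k₂ = √(2·1·10.58) = 4.600.
Continuity of ψ and ψ′ at the step yields the reflection amplitude r = (k₁ − k₂)/(k₁ + k₂) = 0.05526; thus R = |r|² = 0.003053, T = 0.9969.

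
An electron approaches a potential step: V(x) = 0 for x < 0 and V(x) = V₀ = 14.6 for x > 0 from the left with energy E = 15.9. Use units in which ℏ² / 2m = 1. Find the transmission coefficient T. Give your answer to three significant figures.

T = 0.692

The wavenumbers are k₁ = √(2mE)/ℏ = 3.987 on the left and k₂ = √(2m(E − V₀))/ℏ = 1.140 on the right.
Continuity of ψ and ψ′ at the step yields the reflection amplitude r = (k₁ − k₂)/(k₁ + k₂) = 0.5553; thus R = |r|² = 0.3083, T = 0.6917.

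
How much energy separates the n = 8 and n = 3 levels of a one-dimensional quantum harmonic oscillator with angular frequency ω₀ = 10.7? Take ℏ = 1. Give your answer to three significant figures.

E_n = ℏω₀(n + ½), so ΔE = (8 − 3) ℏω₀ = 5 × 10.7 = 53.50.

ΔE = 53.5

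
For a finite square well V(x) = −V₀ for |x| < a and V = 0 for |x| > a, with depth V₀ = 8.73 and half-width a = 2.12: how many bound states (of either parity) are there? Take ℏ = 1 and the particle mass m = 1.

N = 6

Define the well-strength parameter z₀ = (a/ℏ)√(2mV₀) = 2.12 × √(2·1·8.73) = 8.858.
The even/odd transcendental equations gain one root per π/2 in z₀, giving N = 1 + ⌊2z₀/π⌋ = 1 + ⌊5.639⌋ = 6.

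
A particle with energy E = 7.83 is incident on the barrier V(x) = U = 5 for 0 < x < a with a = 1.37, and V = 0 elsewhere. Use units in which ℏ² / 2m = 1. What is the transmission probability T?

T = 0.865

E > U: inside the barrier k₂ = √(2m(E − U))/ℏ = 1.682, k₂a = 2.305.
T = [1 + U² sin²(k₂a) / (4E(E − U))]⁻¹ = 1/1.156 = 0.865.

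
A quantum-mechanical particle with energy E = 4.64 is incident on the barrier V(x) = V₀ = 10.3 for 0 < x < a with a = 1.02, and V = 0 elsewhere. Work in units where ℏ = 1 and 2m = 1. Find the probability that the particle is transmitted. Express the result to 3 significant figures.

T = 0.0304

E < V₀: inside the barrier ψ ∝ e^{±κx} with κ = √(2m(V₀ − E))/ℏ = 2.379.
κa = 2.427, sinh(κa) = 5.616.
Matching ψ, ψ′ at both faces gives T = [1 + V₀² sinh²(κa) / (4E(V₀ − E))]⁻¹ = 1/32.86 = 0.0304.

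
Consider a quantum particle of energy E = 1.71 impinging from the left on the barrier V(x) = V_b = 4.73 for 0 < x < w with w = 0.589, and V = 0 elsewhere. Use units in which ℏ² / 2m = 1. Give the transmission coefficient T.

Since E < V_b the interior solution is evanescent with decay constant κ = √(2m(V_b − E))/ℏ = 1.738.
κw = 1.024, sinh(κw) = 1.212.
The exact tunnelling result is T⁻¹ = 1 + V_b² sinh²(κw) / [4E(V_b − E)] = 2.591, so T = 0.386.

T = 0.386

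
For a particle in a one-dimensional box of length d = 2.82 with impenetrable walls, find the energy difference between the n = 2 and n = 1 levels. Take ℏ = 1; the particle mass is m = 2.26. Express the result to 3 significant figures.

ΔE = 0.824

E_n = n²π²ℏ²/(2md²), so ΔE = (2² − 1²) π²ℏ²/(2md²).
ΔE = 3 × π² / (2 × 2.26 × 2.82²) = 0.8237.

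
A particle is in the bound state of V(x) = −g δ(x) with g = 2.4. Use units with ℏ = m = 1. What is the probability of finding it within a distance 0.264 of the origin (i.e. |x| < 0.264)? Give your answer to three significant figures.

The normalised bound state is ψ = √κ e^{−κ|x|} with κ = mg/ℏ² = 2.400.
P(|x| < d) = ∫_{−d}^{d} κ e^{−2κ|x|} dx = 1 − e^{−2κd} = 1 − e^{−1.267} = 0.7184.

P = 0.718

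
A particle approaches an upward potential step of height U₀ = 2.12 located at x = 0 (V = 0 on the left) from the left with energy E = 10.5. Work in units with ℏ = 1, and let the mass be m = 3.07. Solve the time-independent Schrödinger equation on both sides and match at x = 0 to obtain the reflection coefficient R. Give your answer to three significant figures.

R = 0.00317

On each side the TISE gives plane waves with k = √(2m(E − V))/ℏ: k₁ = √(2·3.07·10.5) = 8.029, k₂ = √(2·3.07·8.38) = 7.173.
Continuity of ψ and ψ′ at the step yields the reflection amplitude r = (k₁ − k₂)/(k₁ + k₂) = 0.05632; thus R = |r|² = 0.003172, T = 0.9968.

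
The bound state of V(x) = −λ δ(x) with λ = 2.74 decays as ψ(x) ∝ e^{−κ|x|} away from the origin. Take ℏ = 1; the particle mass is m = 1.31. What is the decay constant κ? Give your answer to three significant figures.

Integrating the TISE across x = 0 gives the cusp condition ψ'(0⁺) − ψ'(0⁻) = −(2mλ/ℏ²)ψ(0).
With ψ ∝ e^{−κ|x|} this yields −2κ = −2mλ/ℏ², so κ = mλ/ℏ² = 3.589.

κ = 3.59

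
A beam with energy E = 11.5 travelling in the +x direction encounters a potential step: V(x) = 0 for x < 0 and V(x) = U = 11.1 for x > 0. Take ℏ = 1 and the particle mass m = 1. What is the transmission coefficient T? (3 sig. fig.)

The wavenumbers are k₁ = √(2mE)/ℏ = 4.796 on the left and k₂ = √(2m(E − U))/ℏ = 0.8944 on the right.
Matching ψ and ψ′ at x = 0 gives r = (k₁ − k₂)/(k₁ + k₂), so R = r² = 0.4701 and T = 1 − R = 0.5299.

T = 0.530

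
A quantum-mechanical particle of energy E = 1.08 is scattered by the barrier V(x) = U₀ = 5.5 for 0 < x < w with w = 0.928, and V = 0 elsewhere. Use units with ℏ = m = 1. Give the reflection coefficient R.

Since E < U₀ the interior solution is evanescent with decay constant κ = √(2m(U₀ − E))/ℏ = 2.973.
κw = 2.759, sinh(κw) = 7.861.
The exact tunnelling result is T⁻¹ = 1 + U₀² sinh²(κw) / [4E(U₀ − E)] = 98.91, so T = 0.0101.
R = 1 − T = 0.990.

R = 0.990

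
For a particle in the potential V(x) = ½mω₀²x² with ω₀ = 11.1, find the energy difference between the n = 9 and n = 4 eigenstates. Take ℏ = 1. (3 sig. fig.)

E_n = ℏω₀(n + ½), so ΔE = (9 − 4) ℏω₀ = 5 × 11.1 = 55.50.

ΔE = 55.5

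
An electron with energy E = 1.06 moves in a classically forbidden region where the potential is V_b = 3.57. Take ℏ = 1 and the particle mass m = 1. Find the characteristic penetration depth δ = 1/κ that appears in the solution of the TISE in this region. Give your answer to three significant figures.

δ = 0.446

Since E < V_b the TISE in this region is ψ'' = κ²ψ with κ = √(2m(V_b − E))/ℏ.
κ = √(2 × 1 × 2.51) = 2.241. The penetration depth is δ = 1/κ = 0.446.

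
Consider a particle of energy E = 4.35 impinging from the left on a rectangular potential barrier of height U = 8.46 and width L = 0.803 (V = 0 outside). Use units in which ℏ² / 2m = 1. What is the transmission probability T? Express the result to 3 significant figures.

T = 0.143

Since E < U the interior solution is evanescent with decay constant κ = √(2m(U − E))/ℏ = 2.027.
κL = 1.628, sinh(κL) = 2.448.
Matching ψ, ψ′ at both faces gives T = [1 + U² sinh²(κL) / (4E(U − E))]⁻¹ = 1/7.000 = 0.143.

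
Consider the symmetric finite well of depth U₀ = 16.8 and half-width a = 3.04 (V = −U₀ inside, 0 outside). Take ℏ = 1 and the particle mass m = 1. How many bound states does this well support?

N = 12

Define the well-strength parameter z₀ = (a/ℏ)√(2mU₀) = 3.04 × √(2·1·16.8) = 17.62.
The even/odd transcendental equations gain one root per π/2 in z₀, giving N = 1 + ⌊2z₀/π⌋ = 1 + ⌊11.22⌋ = 12.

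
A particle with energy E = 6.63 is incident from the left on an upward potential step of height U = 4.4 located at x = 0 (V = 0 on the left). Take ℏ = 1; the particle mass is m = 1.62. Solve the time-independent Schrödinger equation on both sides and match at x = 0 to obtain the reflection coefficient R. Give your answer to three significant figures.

R = 0.0707

On each side the TISE gives plane waves with k = √(2m(E − V))/ℏ: k₁ = √(2·1.62·6.63) = 4.635, k₂ = √(2·1.62·2.23) = 2.688.
Continuity of ψ and ψ′ at the step yields the reflection amplitude r = (k₁ − k₂)/(k₁ + k₂) = 0.2659; thus R = |r|² = 0.07068, T = 0.9293.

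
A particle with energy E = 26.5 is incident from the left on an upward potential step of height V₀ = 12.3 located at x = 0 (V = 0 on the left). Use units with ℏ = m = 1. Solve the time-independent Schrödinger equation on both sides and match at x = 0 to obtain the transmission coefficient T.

On each side the TISE gives plane waves with k = √(2m(E − V))/ℏ: k₁ = √(2·1·26.5) = 7.280, k₂ = √(2·1·14.2) = 5.329.
Continuity of ψ and ψ′ at the step yields the reflection amplitude r = (k₁ − k₂)/(k₁ + k₂) = 0.1547; thus R = |r|² = 0.02394, T = 0.9761.

T = 0.976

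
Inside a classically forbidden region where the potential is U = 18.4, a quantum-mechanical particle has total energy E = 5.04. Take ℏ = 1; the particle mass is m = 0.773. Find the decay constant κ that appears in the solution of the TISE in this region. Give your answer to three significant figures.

Since E < U the TISE in this region is ψ'' = κ²ψ with κ = √(2m(U − E))/ℏ.
κ = √(2 × 0.773 × 13.36) = 4.545.

κ = 4.54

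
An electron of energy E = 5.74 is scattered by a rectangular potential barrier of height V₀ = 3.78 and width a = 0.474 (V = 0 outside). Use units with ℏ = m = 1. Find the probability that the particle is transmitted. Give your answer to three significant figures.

Above the barrier the interior wavenumber is k₂ = √(2m(E − V₀))/ℏ = 1.980, giving phase k₂a = 0.9385.
Matching at both interfaces gives T⁻¹ = 1 + V₀² sin²(k₂a) / [4E(E − V₀)] = 1.207, hence T = 0.829.

T = 0.829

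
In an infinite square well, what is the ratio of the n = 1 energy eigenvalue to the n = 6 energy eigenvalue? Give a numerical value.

0.0277778

Since E_n ∝ n², the ratio is (1/6)² = 0.0277778.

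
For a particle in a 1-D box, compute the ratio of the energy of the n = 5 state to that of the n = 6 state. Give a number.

0.694444

E_n = n²π²ℏ²/(2mL²) so the ratio is n₂²/n₁² = 25/36 = 0.694444.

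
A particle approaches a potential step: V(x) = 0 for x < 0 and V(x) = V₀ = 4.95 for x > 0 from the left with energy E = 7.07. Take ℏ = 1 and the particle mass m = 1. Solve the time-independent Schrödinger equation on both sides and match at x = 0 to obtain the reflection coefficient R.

On each side the TISE gives plane waves with k = √(2m(E − V))/ℏ: k₁ = √(2·1·7.07) = 3.760, k₂ = √(2·1·2.12) = 2.059.
Continuity of ψ and ψ′ at the step yields the reflection amplitude r = (k₁ − k₂)/(k₁ + k₂) = 0.2923; thus R = |r|² = 0.08546, T = 0.9145.

R = 0.0855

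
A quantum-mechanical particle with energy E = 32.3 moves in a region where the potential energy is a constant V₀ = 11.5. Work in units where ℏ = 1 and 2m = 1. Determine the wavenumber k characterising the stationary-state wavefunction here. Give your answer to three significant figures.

With E > V₀ the solution is oscillatory, ψ ∝ e^{±ikx} with k = √(2m(E − V₀))/ℏ.
k = √(2 × 0.5 × 20.8) = 4.561.

k = 4.56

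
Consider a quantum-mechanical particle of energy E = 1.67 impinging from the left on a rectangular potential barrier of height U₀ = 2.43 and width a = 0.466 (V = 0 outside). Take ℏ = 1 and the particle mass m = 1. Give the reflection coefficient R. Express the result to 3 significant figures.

R = 0.300

E < U₀: inside the barrier ψ ∝ e^{±κx} with κ = √(2m(U₀ − E))/ℏ = 1.233.
κa = 0.5745, sinh(κa) = 0.6067.
Matching ψ, ψ′ at both faces gives T = [1 + U₀² sinh²(κa) / (4E(U₀ − E))]⁻¹ = 1/1.428 = 0.700.
R = 1 − T = 0.300.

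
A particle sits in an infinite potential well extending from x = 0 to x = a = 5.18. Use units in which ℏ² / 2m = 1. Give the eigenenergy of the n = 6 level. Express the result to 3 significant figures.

E = 13.2

The infinite-well eigenfunctions ψ_n = √(2/a) sin(nπx/a) vanish at both walls, giving E_n = n²π²ℏ²/(2ma²).
E_6 = 6² × π² / (2 × 0.5 × 5.18²) = 13.24.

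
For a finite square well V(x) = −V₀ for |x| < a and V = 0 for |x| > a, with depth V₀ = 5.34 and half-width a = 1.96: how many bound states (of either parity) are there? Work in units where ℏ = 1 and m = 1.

Define the well-strength parameter z₀ = (a/ℏ)√(2mV₀) = 1.96 × √(2·1·5.34) = 6.405.
The even/odd transcendental equations gain one root per π/2 in z₀, giving N = 1 + ⌊2z₀/π⌋ = 1 + ⌊4.078⌋ = 5.

N = 5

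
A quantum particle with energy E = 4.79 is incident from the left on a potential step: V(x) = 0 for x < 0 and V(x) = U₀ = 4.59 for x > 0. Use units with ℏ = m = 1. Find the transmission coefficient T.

T = 0.564

The wavenumbers are k₁ = √(2mE)/ℏ = 3.095 on the left and k₂ = √(2m(E − U₀))/ℏ = 0.6325 on the right.
Continuity of ψ and ψ′ at the step yields the reflection amplitude r = (k₁ − k₂)/(k₁ + k₂) = 0.6607; thus R = |r|² = 0.4365, T = 0.5635.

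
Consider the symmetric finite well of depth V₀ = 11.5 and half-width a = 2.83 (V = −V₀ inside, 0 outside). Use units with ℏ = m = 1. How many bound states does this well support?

Define the well-strength parameter z₀ = (a/ℏ)√(2mV₀) = 2.83 × √(2·1·11.5) = 13.57.
A new bound state (alternating even/odd) appears each time z₀ passes a multiple of π/2, so N = ⌊2z₀/π⌋ + 1 = ⌊8.640⌋ + 1 = 9.

N = 9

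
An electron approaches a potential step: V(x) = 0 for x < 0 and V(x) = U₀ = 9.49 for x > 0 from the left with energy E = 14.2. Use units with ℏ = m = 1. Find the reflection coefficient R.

R = 0.0724

The wavenumbers are k₁ = √(2mE)/ℏ = 5.329 on the left and k₂ = √(2m(E − U₀))/ℏ = 3.069 on the right.
Continuity of ψ and ψ′ at the step yields the reflection amplitude r = (k₁ − k₂)/(k₁ + k₂) = 0.2691; thus R = |r|² = 0.07241, T = 0.9276.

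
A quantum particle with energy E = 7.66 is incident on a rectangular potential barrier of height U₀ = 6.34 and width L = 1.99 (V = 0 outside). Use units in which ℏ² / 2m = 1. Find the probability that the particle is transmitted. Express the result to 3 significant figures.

T = 0.639

Above the barrier the interior wavenumber is k₂ = √(2m(E − U₀))/ℏ = 1.149, giving phase k₂L = 2.286.
T = [1 + U₀² sin²(k₂L) / (4E(E − U₀))]⁻¹ = 1/1.566 = 0.639.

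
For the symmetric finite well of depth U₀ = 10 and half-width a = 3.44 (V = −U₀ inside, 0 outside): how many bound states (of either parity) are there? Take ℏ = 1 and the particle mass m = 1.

N = 10

Define the well-strength parameter z₀ = (a/ℏ)√(2mU₀) = 3.44 × √(2·1·10) = 15.38.
A new bound state (alternating even/odd) appears each time z₀ passes a multiple of π/2, so N = ⌊2z₀/π⌋ + 1 = ⌊9.794⌋ + 1 = 10.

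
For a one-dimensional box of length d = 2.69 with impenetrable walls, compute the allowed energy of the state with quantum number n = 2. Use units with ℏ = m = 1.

E = 2.73

Requiring ψ(0) = ψ(d) = 0 quantises k = nπ/d, hence E_n = ℏ²k²/2m = n²π²ℏ²/(2md²).
E_2 = 2² × π² / (2 × 1 × 2.69²) = 2.728.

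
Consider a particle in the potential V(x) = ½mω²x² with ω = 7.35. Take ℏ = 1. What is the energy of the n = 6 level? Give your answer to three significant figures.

E = 47.8

Using E_n = (n + ½)ℏω: E_6 = 6.5 × 7.35 = 47.78.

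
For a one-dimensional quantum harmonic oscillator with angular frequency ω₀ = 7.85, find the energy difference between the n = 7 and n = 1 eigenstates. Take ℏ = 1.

ΔE = 47.1

E_n = ℏω₀(n + ½), so ΔE = (7 − 1) ℏω₀ = 6 × 7.85 = 47.10.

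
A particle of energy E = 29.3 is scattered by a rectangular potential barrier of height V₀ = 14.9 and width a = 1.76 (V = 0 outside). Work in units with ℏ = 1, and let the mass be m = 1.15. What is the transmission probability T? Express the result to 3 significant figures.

T = 0.948

E > V₀: inside the barrier k₂ = √(2m(E − V₀))/ℏ = 5.755, k₂a = 10.13.
T = [1 + V₀² sin²(k₂a) / (4E(E − V₀))]⁻¹ = 1/1.055 = 0.948.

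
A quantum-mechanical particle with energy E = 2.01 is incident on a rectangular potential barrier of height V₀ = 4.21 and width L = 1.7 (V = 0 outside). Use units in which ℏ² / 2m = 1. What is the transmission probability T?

E < V₀: inside the barrier ψ ∝ e^{±κx} with κ = √(2m(V₀ − E))/ℏ = 1.483.
κL = 2.522, sinh(κL) = 6.184.
The exact tunnelling result is T⁻¹ = 1 + V₀² sinh²(κL) / [4E(V₀ − E)] = 39.31, so T = 0.0254.

T = 0.0254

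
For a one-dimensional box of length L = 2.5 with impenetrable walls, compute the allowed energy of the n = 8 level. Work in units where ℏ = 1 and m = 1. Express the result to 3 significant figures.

Requiring ψ(0) = ψ(L) = 0 quantises k = nπ/L, hence E_n = ℏ²k²/2m = n²π²ℏ²/(2mL²).
E_8 = 8² × π² / (2 × 1 × 2.5²) = 50.53.

E = 50.5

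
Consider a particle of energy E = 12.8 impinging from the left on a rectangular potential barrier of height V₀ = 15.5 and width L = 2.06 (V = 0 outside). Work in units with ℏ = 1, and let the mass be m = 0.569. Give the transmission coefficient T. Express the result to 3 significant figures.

Since E < V₀ the interior solution is evanescent with decay constant κ = √(2m(V₀ − E))/ℏ = 1.753.
κL = 3.611, sinh(κL) = 18.49.
Matching ψ, ψ′ at both faces gives T = [1 + V₀² sinh²(κL) / (4E(V₀ − E))]⁻¹ = 1/595.0 = 0.00168.

T = 0.00168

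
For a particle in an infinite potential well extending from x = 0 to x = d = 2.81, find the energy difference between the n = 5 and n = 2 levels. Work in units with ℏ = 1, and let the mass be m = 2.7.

ΔE = 4.86

E_n = n²π²ℏ²/(2md²), so ΔE = (5² − 2²) π²ℏ²/(2md²).
ΔE = 21 × π² / (2 × 2.7 × 2.81²) = 4.861.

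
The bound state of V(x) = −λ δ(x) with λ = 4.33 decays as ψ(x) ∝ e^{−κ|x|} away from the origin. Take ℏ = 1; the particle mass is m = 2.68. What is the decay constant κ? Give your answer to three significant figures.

κ = 11.6

Integrating the TISE across x = 0 gives the cusp condition ψ'(0⁺) − ψ'(0⁻) = −(2mλ/ℏ²)ψ(0).
With ψ ∝ e^{−κ|x|} this yields −2κ = −2mλ/ℏ², so κ = mλ/ℏ² = 11.60.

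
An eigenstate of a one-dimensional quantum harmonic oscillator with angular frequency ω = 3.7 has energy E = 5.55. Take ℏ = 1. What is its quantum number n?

E_n = ℏω(n + ½) ⇒ n = E/(ℏω) − ½ = 5.55/3.7 − 0.5 = 1.000 → n = 1.

n = 1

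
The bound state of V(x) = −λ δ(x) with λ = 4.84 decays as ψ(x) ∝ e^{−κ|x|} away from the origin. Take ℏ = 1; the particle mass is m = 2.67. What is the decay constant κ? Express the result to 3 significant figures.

Integrating the TISE across x = 0 gives the cusp condition ψ'(0⁺) − ψ'(0⁻) = −(2mλ/ℏ²)ψ(0).
With ψ ∝ e^{−κ|x|} this yields −2κ = −2mλ/ℏ², so κ = mλ/ℏ² = 12.92.

κ = 12.9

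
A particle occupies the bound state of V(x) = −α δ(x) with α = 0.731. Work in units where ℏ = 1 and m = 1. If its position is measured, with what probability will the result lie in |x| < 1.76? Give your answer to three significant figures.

The normalised bound state is ψ = √κ e^{−κ|x|} with κ = mα/ℏ² = 0.7310.
P(|x| < d) = ∫_{−d}^{d} κ e^{−2κ|x|} dx = 1 − e^{−2κd} = 1 − e^{−2.573} = 0.9237.

P = 0.924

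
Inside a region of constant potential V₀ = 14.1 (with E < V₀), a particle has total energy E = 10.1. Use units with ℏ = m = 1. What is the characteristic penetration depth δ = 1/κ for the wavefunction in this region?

Since E < V₀ the TISE in this region is ψ'' = κ²ψ with κ = √(2m(V₀ − E))/ℏ.
κ = √(2 × 1 × 4) = 2.828. The penetration depth is δ = 1/κ = 0.354.

δ = 0.354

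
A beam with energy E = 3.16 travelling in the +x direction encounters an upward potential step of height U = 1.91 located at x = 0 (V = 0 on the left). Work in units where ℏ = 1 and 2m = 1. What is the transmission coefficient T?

T = 0.948

The wavenumbers are k₁ = √(2mE)/ℏ = 1.778 on the left and k₂ = √(2m(E − U))/ℏ = 1.118 on the right.
Matching ψ and ψ′ at x = 0 gives r = (k₁ − k₂)/(k₁ + k₂), so R = r² = 0.05189 and T = 1 − R = 0.9481.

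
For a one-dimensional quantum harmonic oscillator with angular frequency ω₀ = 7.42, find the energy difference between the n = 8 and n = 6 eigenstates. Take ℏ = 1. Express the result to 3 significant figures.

E_n = ℏω₀(n + ½), so ΔE = (8 − 6) ℏω₀ = 2 × 7.42 = 14.84.

ΔE = 14.8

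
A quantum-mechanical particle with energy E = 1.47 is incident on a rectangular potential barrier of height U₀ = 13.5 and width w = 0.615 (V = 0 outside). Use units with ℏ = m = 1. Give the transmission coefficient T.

T = 0.00373

Since E < U₀ the interior solution is evanescent with decay constant κ = √(2m(U₀ − E))/ℏ = 4.905.
κw = 3.017, sinh(κw) = 10.19.
The exact tunnelling result is T⁻¹ = 1 + U₀² sinh²(κw) / [4E(U₀ − E)] = 268.4, so T = 0.00373.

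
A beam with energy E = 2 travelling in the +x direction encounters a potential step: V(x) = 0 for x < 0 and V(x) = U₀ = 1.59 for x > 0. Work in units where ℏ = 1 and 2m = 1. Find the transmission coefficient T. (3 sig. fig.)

The wavenumbers are k₁ = √(2mE)/ℏ = 1.414 on the left and k₂ = √(2m(E − U₀))/ℏ = 0.6403 on the right.
Matching ψ and ψ′ at x = 0 gives r = (k₁ − k₂)/(k₁ + k₂), so R = r² = 0.1419 and T = 1 − R = 0.8581.

T = 0.858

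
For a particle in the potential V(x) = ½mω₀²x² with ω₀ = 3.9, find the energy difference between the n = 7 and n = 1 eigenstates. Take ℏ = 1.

ΔE = 23.4

E_n = ℏω₀(n + ½), so ΔE = (7 − 1) ℏω₀ = 6 × 3.9 = 23.40.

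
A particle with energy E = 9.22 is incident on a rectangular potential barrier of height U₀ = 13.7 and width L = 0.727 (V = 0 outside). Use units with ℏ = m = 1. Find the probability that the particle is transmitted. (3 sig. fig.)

T = 0.0445

E < U₀: inside the barrier ψ ∝ e^{±κx} with κ = √(2m(U₀ − E))/ℏ = 2.993.
κL = 2.176, sinh(κL) = 4.349.
Matching ψ, ψ′ at both faces gives T = [1 + U₀² sinh²(κL) / (4E(U₀ − E))]⁻¹ = 1/22.49 = 0.0445.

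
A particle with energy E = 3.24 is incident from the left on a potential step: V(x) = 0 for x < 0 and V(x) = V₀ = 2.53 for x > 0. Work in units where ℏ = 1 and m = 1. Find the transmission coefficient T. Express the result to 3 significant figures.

On each side the TISE gives plane waves with k = √(2m(E − V))/ℏ: k₁ = √(2·1·3.24) = 2.546, k₂ = √(2·1·0.71) = 1.192.
Continuity of ψ and ψ′ at the step yields the reflection amplitude r = (k₁ − k₂)/(k₁ + k₂) = 0.3623; thus R = |r|² = 0.1313, T = 0.8687.

T = 0.869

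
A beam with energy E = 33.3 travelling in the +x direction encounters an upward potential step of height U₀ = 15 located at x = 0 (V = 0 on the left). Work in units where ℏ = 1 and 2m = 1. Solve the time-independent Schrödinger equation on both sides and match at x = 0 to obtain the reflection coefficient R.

The wavenumbers are k₁ = √(2mE)/ℏ = 5.771 on the left and k₂ = √(2m(E − U₀))/ℏ = 4.278 on the right.
Matching ψ and ψ′ at x = 0 gives r = (k₁ − k₂)/(k₁ + k₂), so R = r² = 0.02207 and T = 1 − R = 0.9779.

R = 0.0221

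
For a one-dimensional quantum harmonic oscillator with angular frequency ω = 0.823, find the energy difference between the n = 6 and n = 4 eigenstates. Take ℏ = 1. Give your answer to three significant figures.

ΔE = 1.65

E_n = ℏω(n + ½), so ΔE = (6 − 4) ℏω = 2 × 0.823 = 1.646.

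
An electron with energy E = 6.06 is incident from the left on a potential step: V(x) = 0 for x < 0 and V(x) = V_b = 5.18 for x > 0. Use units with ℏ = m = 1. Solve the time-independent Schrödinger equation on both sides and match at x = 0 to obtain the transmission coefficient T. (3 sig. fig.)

T = 0.799

The wavenumbers are k₁ = √(2mE)/ℏ = 3.481 on the left and k₂ = √(2m(E − V_b))/ℏ = 1.327 on the right.
Continuity of ψ and ψ′ at the step yields the reflection amplitude r = (k₁ − k₂)/(k₁ + k₂) = 0.4482; thus R = |r|² = 0.2008, T = 0.7992.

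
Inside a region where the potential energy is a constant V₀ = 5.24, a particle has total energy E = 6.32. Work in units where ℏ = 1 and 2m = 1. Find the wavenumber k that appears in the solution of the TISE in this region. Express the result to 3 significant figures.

k = 1.04

With E > V₀ the solution is oscillatory, ψ ∝ e^{±ikx} with k = √(2m(E − V₀))/ℏ.
k = √(2 × 0.5 × 1.08) = 1.039.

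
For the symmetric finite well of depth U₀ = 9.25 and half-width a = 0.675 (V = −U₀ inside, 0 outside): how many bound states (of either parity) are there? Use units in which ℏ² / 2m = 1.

N = 2

Define the well-strength parameter z₀ = (a/ℏ)√(2mU₀) = 0.675 × √(2·0.5·9.25) = 2.053.
The even/odd transcendental equations gain one root per π/2 in z₀, giving N = 1 + ⌊2z₀/π⌋ = 1 + ⌊1.307⌋ = 2.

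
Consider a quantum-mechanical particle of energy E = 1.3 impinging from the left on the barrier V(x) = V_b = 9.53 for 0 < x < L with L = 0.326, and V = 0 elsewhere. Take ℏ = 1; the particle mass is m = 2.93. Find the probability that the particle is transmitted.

T = 0.0204

Since E < V_b the interior solution is evanescent with decay constant κ = √(2m(V_b − E))/ℏ = 6.945.
κL = 2.264, sinh(κL) = 4.759.
The exact tunnelling result is T⁻¹ = 1 + V_b² sinh²(κL) / [4E(V_b − E)] = 49.05, so T = 0.0204.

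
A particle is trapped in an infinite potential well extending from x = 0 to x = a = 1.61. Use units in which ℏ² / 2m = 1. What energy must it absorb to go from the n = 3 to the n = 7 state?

E_n = n²π²ℏ²/(2ma²), so ΔE = (7² − 3²) π²ℏ²/(2ma²).
ΔE = 40 × π² / (2 × 0.5 × 1.61²) = 152.3.

ΔE = 152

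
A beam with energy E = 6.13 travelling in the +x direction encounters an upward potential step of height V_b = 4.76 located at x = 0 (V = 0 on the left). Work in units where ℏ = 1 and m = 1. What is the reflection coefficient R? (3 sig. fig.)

R = 0.128

The wavenumbers are k₁ = √(2mE)/ℏ = 3.501 on the left and k₂ = √(2m(E − V_b))/ℏ = 1.655 on the right.
Matching ψ and ψ′ at x = 0 gives r = (k₁ − k₂)/(k₁ + k₂), so R = r² = 0.1282 and T = 1 − R = 0.8718.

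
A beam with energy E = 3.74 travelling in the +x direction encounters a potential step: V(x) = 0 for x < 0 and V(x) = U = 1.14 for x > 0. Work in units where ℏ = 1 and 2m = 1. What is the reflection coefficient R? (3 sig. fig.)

R = 0.00822

On each side the TISE gives plane waves with k = √(2m(E − V))/ℏ: k₁ = √(2·½·3.74) = 1.934, k₂ = √(2·½·2.6) = 1.612.
Continuity of ψ and ψ′ at the step yields the reflection amplitude r = (k₁ − k₂)/(k₁ + k₂) = 0.09064; thus R = |r|² = 0.008216, T = 0.9918.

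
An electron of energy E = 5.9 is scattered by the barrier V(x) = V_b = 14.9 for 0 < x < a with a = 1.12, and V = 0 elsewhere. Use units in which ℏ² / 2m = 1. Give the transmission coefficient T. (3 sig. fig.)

E < V_b: inside the barrier ψ ∝ e^{±κx} with κ = √(2m(V_b − E))/ℏ = 3.000.
κa = 3.360, sinh(κa) = 14.38.
Matching ψ, ψ′ at both faces gives T = [1 + V_b² sinh²(κa) / (4E(V_b − E))]⁻¹ = 1/217.1 = 0.00461.

T = 0.00461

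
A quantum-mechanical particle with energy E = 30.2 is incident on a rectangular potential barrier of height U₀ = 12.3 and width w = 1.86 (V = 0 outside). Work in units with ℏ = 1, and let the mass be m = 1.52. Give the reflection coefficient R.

E > U₀: inside the barrier k₂ = √(2m(E − U₀))/ℏ = 7.377, k₂w = 13.72.
Matching at both interfaces gives T⁻¹ = 1 + U₀² sin²(k₂w) / [4E(E − U₀)] = 1.059, hence T = 0.945.
R = 1 − T = 0.0553.

R = 0.0553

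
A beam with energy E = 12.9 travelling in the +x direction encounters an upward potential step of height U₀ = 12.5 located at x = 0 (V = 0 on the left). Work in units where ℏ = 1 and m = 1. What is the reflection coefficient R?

The wavenumbers are k₁ = √(2mE)/ℏ = 5.079 on the left and k₂ = √(2m(E − U₀))/ℏ = 0.8944 on the right.
Matching ψ and ψ′ at x = 0 gives r = (k₁ − k₂)/(k₁ + k₂), so R = r² = 0.4908 and T = 1 − R = 0.5092.

R = 0.491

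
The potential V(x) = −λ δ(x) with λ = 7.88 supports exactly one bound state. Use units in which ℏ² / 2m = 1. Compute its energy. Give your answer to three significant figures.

E = -15.5

The bound state is ψ(x) = √κ e^{−κ|x|}. The derivative jump ψ'(0⁺) − ψ'(0⁻) = −(2mλ/ℏ²)ψ(0) fixes κ = mλ/ℏ² = 3.940.
Then E = −ℏ²κ²/(2m) = −mλ²/(2ℏ²) = -15.52.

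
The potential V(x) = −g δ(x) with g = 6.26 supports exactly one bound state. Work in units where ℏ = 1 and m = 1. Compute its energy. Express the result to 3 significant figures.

E = -19.6

The bound state is ψ(x) = √κ e^{−κ|x|}. The derivative jump ψ'(0⁺) − ψ'(0⁻) = −(2mg/ℏ²)ψ(0) fixes κ = mg/ℏ² = 6.260.
Then E = −ℏ²κ²/(2m) = −mg²/(2ℏ²) = -19.59.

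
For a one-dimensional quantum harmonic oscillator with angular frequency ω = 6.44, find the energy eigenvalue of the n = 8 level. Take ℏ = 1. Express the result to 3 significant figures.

E = 54.7

Using E_n = (n + ½)ℏω: E_8 = 8.5 × 6.44 = 54.74.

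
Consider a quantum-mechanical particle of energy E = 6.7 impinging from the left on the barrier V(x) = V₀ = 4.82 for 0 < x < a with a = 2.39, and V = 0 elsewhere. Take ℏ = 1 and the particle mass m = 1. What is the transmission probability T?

T = 0.686

Above the barrier the interior wavenumber is k₂ = √(2m(E − V₀))/ℏ = 1.939, giving phase k₂a = 4.634.
T = [1 + V₀² sin²(k₂a) / (4E(E − V₀))]⁻¹ = 1/1.458 = 0.686.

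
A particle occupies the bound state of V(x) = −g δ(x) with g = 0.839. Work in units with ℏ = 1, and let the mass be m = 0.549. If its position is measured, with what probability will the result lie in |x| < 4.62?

The normalised bound state is ψ = √κ e^{−κ|x|} with κ = mg/ℏ² = 0.4606.
P(|x| < d) = ∫_{−d}^{d} κ e^{−2κ|x|} dx = 1 − e^{−2κd} = 1 − e^{−4.256} = 0.9858.

P = 0.986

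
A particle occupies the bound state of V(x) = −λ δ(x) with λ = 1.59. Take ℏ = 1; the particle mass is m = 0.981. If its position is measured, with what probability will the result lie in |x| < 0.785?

P = 0.914

The normalised bound state is ψ = √κ e^{−κ|x|} with κ = mλ/ℏ² = 1.560.
P(|x| < d) = ∫_{−d}^{d} κ e^{−2κ|x|} dx = 1 − e^{−2κd} = 1 − e^{−2.449} = 0.9136.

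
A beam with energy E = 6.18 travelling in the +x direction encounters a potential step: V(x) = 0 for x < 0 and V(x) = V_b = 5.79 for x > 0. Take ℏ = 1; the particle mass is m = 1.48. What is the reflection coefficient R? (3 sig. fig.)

R = 0.358

The wavenumbers are k₁ = √(2mE)/ℏ = 4.277 on the left and k₂ = √(2m(E − V_b))/ℏ = 1.074 on the right.
Continuity of ψ and ψ′ at the step yields the reflection amplitude r = (k₁ − k₂)/(k₁ + k₂) = 0.5985; thus R = |r|² = 0.3581, T = 0.6419.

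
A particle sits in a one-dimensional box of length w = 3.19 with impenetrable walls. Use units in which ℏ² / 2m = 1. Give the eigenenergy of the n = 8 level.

E = 62.1

The infinite-well eigenfunctions ψ_n = √(2/w) sin(nπx/w) vanish at both walls, giving E_n = n²π²ℏ²/(2mw²).
E_8 = 8² × π² / (2 × 0.5 × 3.19²) = 62.07.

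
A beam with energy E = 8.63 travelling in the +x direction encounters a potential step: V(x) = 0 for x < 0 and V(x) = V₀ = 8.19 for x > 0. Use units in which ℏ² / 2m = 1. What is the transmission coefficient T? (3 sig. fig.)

The wavenumbers are k₁ = √(2mE)/ℏ = 2.938 on the left and k₂ = √(2m(E − V₀))/ℏ = 0.6633 on the right.
Continuity of ψ and ψ′ at the step yields the reflection amplitude r = (k₁ − k₂)/(k₁ + k₂) = 0.6316; thus R = |r|² = 0.3989, T = 0.6011.

T = 0.601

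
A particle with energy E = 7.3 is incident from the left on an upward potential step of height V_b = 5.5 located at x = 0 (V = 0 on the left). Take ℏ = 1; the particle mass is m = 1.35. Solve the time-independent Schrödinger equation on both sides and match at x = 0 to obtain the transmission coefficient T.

T = 0.887

The wavenumbers are k₁ = √(2mE)/ℏ = 4.440 on the left and k₂ = √(2m(E − V_b))/ℏ = 2.205 on the right.
Matching ψ and ψ′ at x = 0 gives r = (k₁ − k₂)/(k₁ + k₂), so R = r² = 0.1132 and T = 1 − R = 0.8868.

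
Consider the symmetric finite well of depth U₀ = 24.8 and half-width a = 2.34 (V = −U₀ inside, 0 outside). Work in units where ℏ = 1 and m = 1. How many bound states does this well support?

The dimensionless depth is z₀ = a√(2mU₀)/ℏ = 2.34 × √(49.60) = 16.48.
The even/odd transcendental equations gain one root per π/2 in z₀, giving N = 1 + ⌊2z₀/π⌋ = 1 + ⌊10.49⌋ = 11.

N = 11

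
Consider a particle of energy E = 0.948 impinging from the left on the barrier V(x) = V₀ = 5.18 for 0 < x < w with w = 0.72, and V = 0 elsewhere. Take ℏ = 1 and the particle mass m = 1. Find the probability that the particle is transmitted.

Since E < V₀ the interior solution is evanescent with decay constant κ = √(2m(V₀ − E))/ℏ = 2.909.
κw = 2.095, sinh(κw) = 4.000.
Matching ψ, ψ′ at both faces gives T = [1 + V₀² sinh²(κw) / (4E(V₀ − E))]⁻¹ = 1/27.75 = 0.0360.

T = 0.0360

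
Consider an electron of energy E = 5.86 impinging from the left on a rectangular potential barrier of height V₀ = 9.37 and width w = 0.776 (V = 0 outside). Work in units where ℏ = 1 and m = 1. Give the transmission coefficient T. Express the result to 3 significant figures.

Since E < V₀ the interior solution is evanescent with decay constant κ = √(2m(V₀ − E))/ℏ = 2.650.
κw = 2.056, sinh(κw) = 3.843.
Matching ψ, ψ′ at both faces gives T = [1 + V₀² sinh²(κw) / (4E(V₀ − E))]⁻¹ = 1/16.76 = 0.0597.

T = 0.0597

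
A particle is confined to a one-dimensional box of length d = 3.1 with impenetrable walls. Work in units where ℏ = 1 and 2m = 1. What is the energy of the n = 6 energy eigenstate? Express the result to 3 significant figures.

E = 37.0

Requiring ψ(0) = ψ(d) = 0 quantises k = nπ/d, hence E_n = ℏ²k²/2m = n²π²ℏ²/(2md²).
E_6 = 6² × π² / (2 × 0.5 × 3.1²) = 36.97.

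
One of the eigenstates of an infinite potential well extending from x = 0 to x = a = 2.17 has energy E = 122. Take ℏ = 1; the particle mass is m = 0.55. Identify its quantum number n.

n = 8

For an infinite well E_n = n²π²ℏ²/(2ma²), so n = (a/πℏ)√(2mE).
n = (2.17/π) × √(2 × 0.55 × 122) = 8.002 → n = 8.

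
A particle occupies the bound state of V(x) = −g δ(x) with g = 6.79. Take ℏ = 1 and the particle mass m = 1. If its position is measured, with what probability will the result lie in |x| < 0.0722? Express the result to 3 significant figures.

P = 0.625

The normalised bound state is ψ = √κ e^{−κ|x|} with κ = mg/ℏ² = 6.790.
P(|x| < d) = ∫_{−d}^{d} κ e^{−2κ|x|} dx = 1 − e^{−2κd} = 1 − e^{−0.9805} = 0.6249.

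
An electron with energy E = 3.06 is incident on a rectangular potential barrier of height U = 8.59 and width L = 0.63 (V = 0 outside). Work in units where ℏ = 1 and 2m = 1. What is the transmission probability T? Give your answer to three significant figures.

Since E < U the interior solution is evanescent with decay constant κ = √(2m(U − E))/ℏ = 2.352.
κL = 1.482, sinh(κL) = 2.086.
The exact tunnelling result is T⁻¹ = 1 + U² sinh²(κL) / [4E(U − E)] = 5.744, so T = 0.174.

T = 0.174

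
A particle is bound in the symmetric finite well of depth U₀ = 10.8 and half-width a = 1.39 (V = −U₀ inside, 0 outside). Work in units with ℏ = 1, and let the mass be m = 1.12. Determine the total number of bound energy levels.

N = 5

The dimensionless depth is z₀ = a√(2mU₀)/ℏ = 1.39 × √(24.19) = 6.837.
A new bound state (alternating even/odd) appears each time z₀ passes a multiple of π/2, so N = ⌊2z₀/π⌋ + 1 = ⌊4.352⌋ + 1 = 5.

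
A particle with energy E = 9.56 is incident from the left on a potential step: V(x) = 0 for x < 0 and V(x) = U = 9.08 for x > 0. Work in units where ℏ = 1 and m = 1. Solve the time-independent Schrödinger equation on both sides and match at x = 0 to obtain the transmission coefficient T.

T = 0.598

On each side the TISE gives plane waves with k = √(2m(E − V))/ℏ: k₁ = √(2·1·9.56) = 4.373, k₂ = √(2·1·0.48) = 0.9798.
Continuity of ψ and ψ′ at the step yields the reflection amplitude r = (k₁ − k₂)/(k₁ + k₂) = 0.6339; thus R = |r|² = 0.4018, T = 0.5982.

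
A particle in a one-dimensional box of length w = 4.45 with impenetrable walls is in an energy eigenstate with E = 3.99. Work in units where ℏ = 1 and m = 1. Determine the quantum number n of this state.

From E_n = n²π²ℏ²/(2mw²) invert to n = √(2mw²E)/(πℏ).
n = (4.45/π) × √(2 × 1 × 3.99) = 4.001 → n = 4.

n = 4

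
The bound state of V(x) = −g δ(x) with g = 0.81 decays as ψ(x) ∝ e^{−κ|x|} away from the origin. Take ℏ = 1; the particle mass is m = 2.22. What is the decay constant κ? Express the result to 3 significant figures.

Integrate −(ℏ²/2m)ψ'' − gδ(x)ψ = Eψ from −ε to +ε: the ψ'' term gives ψ'(0⁺) − ψ'(0⁻) and the δ term gives −(2mg/ℏ²)ψ(0).
With ψ ∝ e^{−κ|x|} this yields −2κ = −2mg/ℏ², so κ = mg/ℏ² = 1.798.

κ = 1.80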